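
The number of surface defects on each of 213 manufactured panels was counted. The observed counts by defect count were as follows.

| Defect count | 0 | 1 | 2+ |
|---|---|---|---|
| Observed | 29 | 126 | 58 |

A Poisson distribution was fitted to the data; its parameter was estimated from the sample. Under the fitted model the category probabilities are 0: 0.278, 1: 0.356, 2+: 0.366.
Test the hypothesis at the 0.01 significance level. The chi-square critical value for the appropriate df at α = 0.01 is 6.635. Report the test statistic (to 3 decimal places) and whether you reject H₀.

53.723; reject

Expected counts E_i = n·p_i: 213×0.278 = 59.214, 213×0.356 = 75.828, 213×0.366 = 77.958.
cat         O        E   (O−E)²/E
0          29   59.214    15.4167
1         126   75.828    33.1966
2+         58   77.958     5.1094
Sum = 53.723
df = 1. Since 53.723 > 6.635, we reject H₀.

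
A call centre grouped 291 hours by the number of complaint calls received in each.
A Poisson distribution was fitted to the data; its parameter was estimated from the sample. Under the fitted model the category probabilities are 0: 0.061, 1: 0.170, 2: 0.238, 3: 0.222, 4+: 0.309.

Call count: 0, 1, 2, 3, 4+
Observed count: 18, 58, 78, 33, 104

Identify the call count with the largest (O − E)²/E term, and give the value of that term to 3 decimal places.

Expected counts E_i = n·p_i: 291×0.061 = 17.751, 291×0.170 = 49.47, 291×0.238 = 69.258, 291×0.222 = 64.602, 291×0.309 = 89.919.
cat         O        E   (O−E)²/E
0          18   17.751     0.0035
1          58    49.47     1.4708
2          78   69.258     1.1034
3          33   64.602    15.4591
4+        104   89.919     2.2050
The largest term is for 3: 15.459.

3, 15.459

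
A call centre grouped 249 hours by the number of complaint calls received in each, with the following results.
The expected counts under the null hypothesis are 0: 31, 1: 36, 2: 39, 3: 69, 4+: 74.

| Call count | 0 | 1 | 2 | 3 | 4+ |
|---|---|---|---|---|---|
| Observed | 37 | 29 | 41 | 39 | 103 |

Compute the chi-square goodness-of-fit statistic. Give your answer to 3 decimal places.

0: (37 − 31)²/31 = 36/31 = 1.1613
1: (29 − 36)²/36 = 49/36 = 1.3611
2: (41 − 39)²/39 = 4/39 = 0.1026
3: (39 − 69)²/69 = 900/69 = 13.0435
4+: (103 − 74)²/74 = 841/74 = 11.3649
Sum = 27.033

27.033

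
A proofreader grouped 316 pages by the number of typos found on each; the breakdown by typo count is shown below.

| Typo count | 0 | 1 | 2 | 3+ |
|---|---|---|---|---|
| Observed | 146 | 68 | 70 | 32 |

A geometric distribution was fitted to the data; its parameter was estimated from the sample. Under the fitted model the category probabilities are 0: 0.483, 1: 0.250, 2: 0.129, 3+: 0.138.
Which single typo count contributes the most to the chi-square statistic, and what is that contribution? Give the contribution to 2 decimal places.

2, 20.97

Expected counts E_i = n·p_i: 316×0.483 = 152.628, 316×0.250 = 79, 316×0.129 = 40.764, 316×0.138 = 43.608.
0: (146 − 152.628)²/152.628 = 43.930384/152.628 = 0.288
1: (68 − 79)²/79 = 121/79 = 1.532
2: (70 − 40.764)²/40.764 = 854.743696/40.764 = 20.968
3+: (32 − 43.608)²/43.608 = 134.745664/43.608 = 3.090
The largest term is for 2: 20.97.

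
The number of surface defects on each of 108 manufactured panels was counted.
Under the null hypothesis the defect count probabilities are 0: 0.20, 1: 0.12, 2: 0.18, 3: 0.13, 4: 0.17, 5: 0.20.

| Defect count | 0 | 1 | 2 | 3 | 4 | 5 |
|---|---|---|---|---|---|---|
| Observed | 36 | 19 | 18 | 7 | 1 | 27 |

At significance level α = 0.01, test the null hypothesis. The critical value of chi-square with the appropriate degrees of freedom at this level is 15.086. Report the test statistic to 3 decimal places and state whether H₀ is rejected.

Expected counts E_i = n·p_i: 108×0.20 = 21.6, 108×0.12 = 12.96, 108×0.18 = 19.44, 108×0.13 = 14.04, 108×0.17 = 18.36, 108×0.20 = 21.6.
χ² = (36−21.6)²/21.6 + (19−12.96)²/12.96 + (18−19.44)²/19.44 + (7−14.04)²/14.04 + (1−18.36)²/18.36 + (27−21.6)²/21.6
   = 9.6000 + 2.8149 + 0.1067 + 3.5300 + 16.4145 + 1.3500
Sum = 33.816
df = 5. Since 33.816 > 15.086, we reject H₀.

33.816; reject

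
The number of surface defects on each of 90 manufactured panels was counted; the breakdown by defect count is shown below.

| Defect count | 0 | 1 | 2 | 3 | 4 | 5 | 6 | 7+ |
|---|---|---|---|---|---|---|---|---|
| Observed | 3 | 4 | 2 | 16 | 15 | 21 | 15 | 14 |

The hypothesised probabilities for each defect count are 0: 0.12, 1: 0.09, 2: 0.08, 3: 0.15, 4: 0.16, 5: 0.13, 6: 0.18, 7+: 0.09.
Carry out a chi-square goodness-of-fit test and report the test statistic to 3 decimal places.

23.731

Expected counts E_i = n·p_i: 90×0.12 = 10.8, 90×0.09 = 8.1, 90×0.08 = 7.2, 90×0.15 = 13.5, 90×0.16 = 14.4, 90×0.13 = 11.7, 90×0.18 = 16.2, 90×0.09 = 8.1.
χ² = (3−10.8)²/10.8 + (4−8.1)²/8.1 + (2−7.2)²/7.2 + (16−13.5)²/13.5 + (15−14.4)²/14.4 + (21−11.7)²/11.7 + (15−16.2)²/16.2 + (14−8.1)²/8.1
   = 5.6333 + 2.0753 + 3.7556 + 0.4630 + 0.0250 + 7.3923 + 0.0889 + 4.2975
Sum = 23.731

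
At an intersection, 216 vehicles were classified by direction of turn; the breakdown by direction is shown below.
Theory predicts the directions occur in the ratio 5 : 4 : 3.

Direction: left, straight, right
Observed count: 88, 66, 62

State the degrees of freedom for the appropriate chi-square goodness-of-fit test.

2

There are k = 3 categories and no parameters were estimated from the data, so df = 3 − 1 = 2.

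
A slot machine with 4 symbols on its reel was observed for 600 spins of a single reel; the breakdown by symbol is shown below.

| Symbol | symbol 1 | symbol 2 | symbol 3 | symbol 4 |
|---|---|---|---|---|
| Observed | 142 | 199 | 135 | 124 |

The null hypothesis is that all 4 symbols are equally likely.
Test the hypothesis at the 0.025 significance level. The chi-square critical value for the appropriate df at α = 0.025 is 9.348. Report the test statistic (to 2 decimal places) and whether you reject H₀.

22.44; reject

Under H₀ each category has probability 1/4, so each expected count is 600/4 = 150.
χ² = (142−150)²/150 + (199−150)²/150 + (135−150)²/150 + (124−150)²/150
   = 0.427 + 16.007 + 1.500 + 4.507
Sum = 22.44
df = 3. Since 22.44 > 9.348, we reject H₀.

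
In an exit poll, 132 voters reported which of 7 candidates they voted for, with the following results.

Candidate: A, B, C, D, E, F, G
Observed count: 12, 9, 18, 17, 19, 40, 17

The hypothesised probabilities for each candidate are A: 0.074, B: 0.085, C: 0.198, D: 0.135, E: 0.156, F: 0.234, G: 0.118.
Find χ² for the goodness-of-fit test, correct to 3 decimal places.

Expected counts E_i = n·p_i: 132×0.074 = 9.768, 132×0.085 = 11.22, 132×0.198 = 26.136, 132×0.135 = 17.82, 132×0.156 = 20.592, 132×0.234 = 30.888, 132×0.118 = 15.576.
χ² = (12−9.768)²/9.768 + (9−11.22)²/11.22 + (18−26.136)²/26.136 + (17−17.82)²/17.82 + (19−20.592)²/20.592 + (40−30.888)²/30.888 + (17−15.576)²/15.576
   = 0.5100 + 0.4393 + 2.5327 + 0.0377 + 0.1231 + 2.6881 + 0.1302
Sum = 6.461

6.461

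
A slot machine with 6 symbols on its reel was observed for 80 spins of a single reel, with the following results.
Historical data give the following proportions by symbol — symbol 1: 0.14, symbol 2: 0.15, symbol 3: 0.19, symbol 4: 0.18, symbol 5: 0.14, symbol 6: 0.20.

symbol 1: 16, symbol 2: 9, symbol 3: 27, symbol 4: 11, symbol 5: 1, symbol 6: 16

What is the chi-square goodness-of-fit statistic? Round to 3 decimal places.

22.060

Expected counts E_i = n·p_i: 80×0.14 = 11.2, 80×0.15 = 12, 80×0.19 = 15.2, 80×0.18 = 14.4, 80×0.14 = 11.2, 80×0.20 = 16.
symbol 1: (16 − 11.2)²/11.2 = 23.04/11.2 = 2.0571
symbol 2: (9 − 12)²/12 = 9/12 = 0.7500
symbol 3: (27 − 15.2)²/15.2 = 139.24/15.2 = 9.1605
symbol 4: (11 − 14.4)²/14.4 = 11.56/14.4 = 0.8028
symbol 5: (1 − 11.2)²/11.2 = 104.04/11.2 = 9.2893
symbol 6: (16 − 16)²/16 = 0/16 = 0.0000
Sum = 22.060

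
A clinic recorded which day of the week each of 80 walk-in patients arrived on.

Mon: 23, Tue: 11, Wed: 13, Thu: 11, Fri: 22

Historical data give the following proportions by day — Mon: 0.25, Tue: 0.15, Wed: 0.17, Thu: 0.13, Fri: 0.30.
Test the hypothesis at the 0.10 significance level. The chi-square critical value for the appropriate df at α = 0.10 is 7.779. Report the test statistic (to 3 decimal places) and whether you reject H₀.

Expected counts E_i = n·p_i: 80×0.25 = 20, 80×0.15 = 12, 80×0.17 = 13.6, 80×0.13 = 10.4, 80×0.30 = 24.
χ² = (23−20)²/20 + (11−12)²/12 + (13−13.6)²/13.6 + (11−10.4)²/10.4 + (22−24)²/24
   = 0.4500 + 0.0833 + 0.0265 + 0.0346 + 0.1667
Sum = 0.761
df = 4. Since 0.761 < 7.779, we do not reject H₀.

0.761; do not reject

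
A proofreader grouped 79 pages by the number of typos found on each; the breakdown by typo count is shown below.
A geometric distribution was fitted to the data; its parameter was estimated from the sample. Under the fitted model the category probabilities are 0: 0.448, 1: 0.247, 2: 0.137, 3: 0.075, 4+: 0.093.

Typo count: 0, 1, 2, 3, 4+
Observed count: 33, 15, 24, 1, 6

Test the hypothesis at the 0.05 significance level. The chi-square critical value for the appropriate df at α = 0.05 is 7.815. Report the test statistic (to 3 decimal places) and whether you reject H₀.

Expected counts E_i = n·p_i: 79×0.448 = 35.392, 79×0.247 = 19.513, 79×0.137 = 10.823, 79×0.075 = 5.925, 79×0.093 = 7.347.
χ² = (33−35.392)²/35.392 + (15−19.513)²/19.513 + (24−10.823)²/10.823 + (1−5.925)²/5.925 + (6−7.347)²/7.347
   = 0.1617 + 1.0438 + 16.0430 + 4.0938 + 0.2470
Sum = 21.589
df = 3. Since 21.589 > 7.815, we reject H₀.

21.589; reject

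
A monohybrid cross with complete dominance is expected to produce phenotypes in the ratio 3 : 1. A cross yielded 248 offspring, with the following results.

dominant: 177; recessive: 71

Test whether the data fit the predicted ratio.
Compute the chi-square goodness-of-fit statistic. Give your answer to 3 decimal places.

Ratio total = 4. Expected counts: 248×3/4 = 186, 248×1/4 = 62.
dominant: (177 − 186)²/186 = 81/186 = 0.4355
recessive: (71 − 62)²/62 = 81/62 = 1.3065
Sum = 1.742

1.742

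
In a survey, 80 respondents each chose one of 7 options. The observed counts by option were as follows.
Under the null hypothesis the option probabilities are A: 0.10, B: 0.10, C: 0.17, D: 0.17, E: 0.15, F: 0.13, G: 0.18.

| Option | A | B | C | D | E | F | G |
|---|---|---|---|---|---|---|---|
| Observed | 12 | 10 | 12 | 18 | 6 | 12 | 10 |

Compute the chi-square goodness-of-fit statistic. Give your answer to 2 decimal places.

Expected counts E_i = n·p_i: 80×0.10 = 8, 80×0.10 = 8, 80×0.17 = 13.6, 80×0.17 = 13.6, 80×0.15 = 12, 80×0.13 = 10.4, 80×0.18 = 14.4.
cat         O        E   (O−E)²/E
A          12        8      2.000
B          10        8      0.500
C          12     13.6      0.188
D          18     13.6      1.424
E           6       12      3.000
F          12     10.4      0.246
G          10     14.4      1.344
Sum = 8.70

8.70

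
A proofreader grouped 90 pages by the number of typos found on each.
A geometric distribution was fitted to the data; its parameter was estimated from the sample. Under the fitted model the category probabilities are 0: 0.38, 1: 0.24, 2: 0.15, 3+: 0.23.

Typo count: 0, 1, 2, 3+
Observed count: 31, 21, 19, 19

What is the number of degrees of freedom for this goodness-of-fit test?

2

There are k = 4 categories and 1 parameter estimated from the data, so df = 4 − 1 − 1 = 2.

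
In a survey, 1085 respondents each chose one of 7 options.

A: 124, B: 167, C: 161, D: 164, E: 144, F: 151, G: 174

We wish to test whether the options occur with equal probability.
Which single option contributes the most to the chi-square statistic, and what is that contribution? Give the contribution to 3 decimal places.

A, 6.200

Under H₀ each category has probability 1/7, so each expected count is 1085/7 = 155.
χ² = (124−155)²/155 + (167−155)²/155 + (161−155)²/155 + (164−155)²/155 + (144−155)²/155 + (151−155)²/155 + (174−155)²/155
   = 6.2000 + 0.9290 + 0.2323 + 0.5226 + 0.7806 + 0.1032 + 2.3290
The largest term is for A: 6.200.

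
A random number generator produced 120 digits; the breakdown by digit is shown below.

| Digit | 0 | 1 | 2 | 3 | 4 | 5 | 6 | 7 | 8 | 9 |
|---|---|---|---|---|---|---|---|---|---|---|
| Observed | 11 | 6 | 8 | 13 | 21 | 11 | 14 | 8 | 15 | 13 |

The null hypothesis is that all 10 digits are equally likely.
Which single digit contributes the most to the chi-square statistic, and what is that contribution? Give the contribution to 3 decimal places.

4, 6.750

Under H₀ each category has probability 1/10, so each expected count is 120/10 = 12.
χ² = (11−12)²/12 + (6−12)²/12 + (8−12)²/12 + (13−12)²/12 + (21−12)²/12 + (11−12)²/12 + (14−12)²/12 + (8−12)²/12 + (15−12)²/12 + (13−12)²/12
   = 0.0833 + 3.0000 + 1.3333 + 0.0833 + 6.7500 + 0.0833 + 0.3333 + 1.3333 + 0.7500 + 0.0833
The largest term is for 4: 6.750.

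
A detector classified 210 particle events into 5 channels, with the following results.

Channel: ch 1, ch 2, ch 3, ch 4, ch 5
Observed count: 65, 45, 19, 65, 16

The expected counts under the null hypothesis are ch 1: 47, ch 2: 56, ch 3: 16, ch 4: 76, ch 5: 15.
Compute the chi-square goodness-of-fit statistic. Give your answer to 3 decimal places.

11.276

ch 1: (65 − 47)²/47 = 324/47 = 6.8936
ch 2: (45 − 56)²/56 = 121/56 = 2.1607
ch 3: (19 − 16)²/16 = 9/16 = 0.5625
ch 4: (65 − 76)²/76 = 121/76 = 1.5921
ch 5: (16 − 15)²/15 = 1/15 = 0.0667
Sum = 11.276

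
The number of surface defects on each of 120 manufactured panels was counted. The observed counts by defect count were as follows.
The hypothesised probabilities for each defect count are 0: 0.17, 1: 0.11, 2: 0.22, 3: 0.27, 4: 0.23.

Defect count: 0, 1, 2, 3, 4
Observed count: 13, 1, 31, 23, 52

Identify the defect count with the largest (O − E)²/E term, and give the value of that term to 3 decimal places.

Expected counts E_i = n·p_i: 120×0.17 = 20.4, 120×0.11 = 13.2, 120×0.22 = 26.4, 120×0.27 = 32.4, 120×0.23 = 27.6.
0: (13 − 20.4)²/20.4 = 54.76/20.4 = 2.6843
1: (1 − 13.2)²/13.2 = 148.84/13.2 = 11.2758
2: (31 − 26.4)²/26.4 = 21.16/26.4 = 0.8015
3: (23 − 32.4)²/32.4 = 88.36/32.4 = 2.7272
4: (52 − 27.6)²/27.6 = 595.36/27.6 = 21.5710
The largest term is for 4: 21.571.

4, 21.571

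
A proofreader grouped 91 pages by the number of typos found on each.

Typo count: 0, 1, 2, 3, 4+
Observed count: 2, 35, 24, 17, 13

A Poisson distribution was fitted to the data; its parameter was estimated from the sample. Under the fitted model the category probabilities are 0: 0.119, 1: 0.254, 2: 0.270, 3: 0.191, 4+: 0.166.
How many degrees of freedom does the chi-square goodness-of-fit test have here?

There are k = 5 categories and 1 parameter estimated from the data, so df = 5 − 1 − 1 = 3.

3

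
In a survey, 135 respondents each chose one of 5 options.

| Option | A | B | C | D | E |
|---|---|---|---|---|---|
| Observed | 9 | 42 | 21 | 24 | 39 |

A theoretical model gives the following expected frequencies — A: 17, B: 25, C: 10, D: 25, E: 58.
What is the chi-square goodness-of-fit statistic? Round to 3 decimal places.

33.689

A: (9 − 17)²/17 = 64/17 = 3.7647
B: (42 − 25)²/25 = 289/25 = 11.5600
C: (21 − 10)²/10 = 121/10 = 12.1000
D: (24 − 25)²/25 = 1/25 = 0.0400
E: (39 − 58)²/58 = 361/58 = 6.2241
Sum = 33.689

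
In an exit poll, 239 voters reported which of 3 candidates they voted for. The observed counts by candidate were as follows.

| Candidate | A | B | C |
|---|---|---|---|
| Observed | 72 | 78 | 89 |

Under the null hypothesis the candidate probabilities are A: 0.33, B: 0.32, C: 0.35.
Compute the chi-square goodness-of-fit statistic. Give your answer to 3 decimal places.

0.971

Expected counts E_i = n·p_i: 239×0.33 = 78.87, 239×0.32 = 76.48, 239×0.35 = 83.65.
A: (72 − 78.87)²/78.87 = 47.1969/78.87 = 0.5984
B: (78 − 76.48)²/76.48 = 2.3104/76.48 = 0.0302
C: (89 − 83.65)²/83.65 = 28.6225/83.65 = 0.3422
Sum = 0.971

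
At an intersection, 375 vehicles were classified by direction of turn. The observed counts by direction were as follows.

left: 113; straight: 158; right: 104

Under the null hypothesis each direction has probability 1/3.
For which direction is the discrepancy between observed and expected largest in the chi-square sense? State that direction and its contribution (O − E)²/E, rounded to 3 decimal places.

straight, 8.712

Expected count for each of the 3 categories: 375/3 = 125.
χ² = (113−125)²/125 + (158−125)²/125 + (104−125)²/125
   = 1.1520 + 8.7120 + 3.5280
The largest term is for straight: 8.712.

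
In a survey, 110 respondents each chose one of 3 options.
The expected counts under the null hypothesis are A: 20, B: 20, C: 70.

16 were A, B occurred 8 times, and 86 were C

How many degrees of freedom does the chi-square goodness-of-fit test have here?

2

There are k = 3 categories and no parameters were estimated from the data, so df = 3 − 1 = 2.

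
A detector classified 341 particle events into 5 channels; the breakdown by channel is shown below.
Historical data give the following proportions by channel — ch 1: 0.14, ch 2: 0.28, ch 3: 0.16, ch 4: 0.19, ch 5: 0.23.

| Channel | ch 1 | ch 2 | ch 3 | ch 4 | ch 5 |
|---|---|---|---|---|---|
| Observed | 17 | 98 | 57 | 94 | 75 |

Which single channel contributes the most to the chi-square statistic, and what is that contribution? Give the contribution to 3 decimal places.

Expected counts E_i = n·p_i: 341×0.14 = 47.74, 341×0.28 = 95.48, 341×0.16 = 54.56, 341×0.19 = 64.79, 341×0.23 = 78.43.
χ² = (17−47.74)²/47.74 + (98−95.48)²/95.48 + (57−54.56)²/54.56 + (94−64.79)²/64.79 + (75−78.43)²/78.43
   = 19.7936 + 0.0665 + 0.1091 + 13.1691 + 0.1500
The largest term is for ch 1: 19.794.

ch 1, 19.794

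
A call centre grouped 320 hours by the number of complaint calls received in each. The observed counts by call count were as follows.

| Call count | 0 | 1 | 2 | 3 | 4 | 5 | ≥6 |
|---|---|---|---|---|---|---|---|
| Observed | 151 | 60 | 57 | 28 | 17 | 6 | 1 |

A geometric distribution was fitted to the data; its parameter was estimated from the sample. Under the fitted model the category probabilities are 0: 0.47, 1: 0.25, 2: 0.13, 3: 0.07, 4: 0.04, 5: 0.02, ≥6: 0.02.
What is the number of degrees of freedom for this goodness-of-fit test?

There are k = 7 categories and 1 parameter estimated from the data, so df = 7 − 1 − 1 = 5.

5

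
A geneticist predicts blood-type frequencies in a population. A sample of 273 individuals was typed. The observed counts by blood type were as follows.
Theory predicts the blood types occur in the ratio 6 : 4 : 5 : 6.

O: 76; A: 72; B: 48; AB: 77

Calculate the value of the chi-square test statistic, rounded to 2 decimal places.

Ratio total = 21. Expected counts: 273×6/21 = 78, 273×4/21 = 52, 273×5/21 = 65, 273×6/21 = 78.
χ² = (76−78)²/78 + (72−52)²/52 + (48−65)²/65 + (77−78)²/78
   = 0.051 + 7.692 + 4.446 + 0.013
Sum = 12.20

12.20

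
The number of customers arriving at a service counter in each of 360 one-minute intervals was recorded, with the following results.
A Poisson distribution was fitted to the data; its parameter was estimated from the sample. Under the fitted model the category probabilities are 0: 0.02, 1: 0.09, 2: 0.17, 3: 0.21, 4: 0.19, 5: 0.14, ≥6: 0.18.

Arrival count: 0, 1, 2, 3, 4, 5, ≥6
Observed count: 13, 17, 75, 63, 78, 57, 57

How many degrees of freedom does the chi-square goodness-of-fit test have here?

There are k = 7 categories and 1 parameter estimated from the data, so df = 7 − 1 − 1 = 5.

5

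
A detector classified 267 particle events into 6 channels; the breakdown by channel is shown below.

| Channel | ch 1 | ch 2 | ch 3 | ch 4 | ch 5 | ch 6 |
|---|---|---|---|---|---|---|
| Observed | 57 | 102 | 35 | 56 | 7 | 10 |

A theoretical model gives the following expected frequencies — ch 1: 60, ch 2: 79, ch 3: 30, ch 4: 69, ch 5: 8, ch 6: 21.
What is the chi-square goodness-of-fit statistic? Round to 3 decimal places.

16.016

ch 1: (57 − 60)²/60 = 9/60 = 0.1500
ch 2: (102 − 79)²/79 = 529/79 = 6.6962
ch 3: (35 − 30)²/30 = 25/30 = 0.8333
ch 4: (56 − 69)²/69 = 169/69 = 2.4493
ch 5: (7 − 8)²/8 = 1/8 = 0.1250
ch 6: (10 − 21)²/21 = 121/21 = 5.7619
Sum = 16.016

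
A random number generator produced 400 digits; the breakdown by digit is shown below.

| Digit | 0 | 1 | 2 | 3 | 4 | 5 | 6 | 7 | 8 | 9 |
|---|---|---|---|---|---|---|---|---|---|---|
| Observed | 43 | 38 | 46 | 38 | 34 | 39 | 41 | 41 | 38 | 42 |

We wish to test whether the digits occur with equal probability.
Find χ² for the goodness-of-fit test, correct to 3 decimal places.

2.500

Expected count for each of the 10 categories: 400/10 = 40.
cat         O        E   (O−E)²/E
0          43       40     0.2250
1          38       40     0.1000
2          46       40     0.9000
3          38       40     0.1000
4          34       40     0.9000
5          39       40     0.0250
6          41       40     0.0250
7          41       40     0.0250
8          38       40     0.1000
9          42       40     0.1000
Sum = 2.500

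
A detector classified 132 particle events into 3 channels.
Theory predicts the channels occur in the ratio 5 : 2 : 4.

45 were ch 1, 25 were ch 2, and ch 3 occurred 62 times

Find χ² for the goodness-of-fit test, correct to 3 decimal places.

Ratio total = 11. Expected counts: 132×5/11 = 60, 132×2/11 = 24, 132×4/11 = 48.
cat         O        E   (O−E)²/E
ch 1       45       60     3.7500
ch 2       25       24     0.0417
ch 3       62       48     4.0833
Sum = 7.875

7.875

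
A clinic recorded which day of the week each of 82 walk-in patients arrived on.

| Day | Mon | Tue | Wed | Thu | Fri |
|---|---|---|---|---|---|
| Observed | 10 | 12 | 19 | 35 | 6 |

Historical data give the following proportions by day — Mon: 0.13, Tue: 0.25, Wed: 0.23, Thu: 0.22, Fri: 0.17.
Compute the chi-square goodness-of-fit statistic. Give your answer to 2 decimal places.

Expected counts E_i = n·p_i: 82×0.13 = 10.66, 82×0.25 = 20.5, 82×0.23 = 18.86, 82×0.22 = 18.04, 82×0.17 = 13.94.
Mon: (10 − 10.66)²/10.66 = 0.4356/10.66 = 0.041
Tue: (12 − 20.5)²/20.5 = 72.25/20.5 = 3.524
Wed: (19 − 18.86)²/18.86 = 0.0196/18.86 = 0.001
Thu: (35 − 18.04)²/18.04 = 287.6416/18.04 = 15.945
Fri: (6 − 13.94)²/13.94 = 63.0436/13.94 = 4.522
Sum = 24.03

24.03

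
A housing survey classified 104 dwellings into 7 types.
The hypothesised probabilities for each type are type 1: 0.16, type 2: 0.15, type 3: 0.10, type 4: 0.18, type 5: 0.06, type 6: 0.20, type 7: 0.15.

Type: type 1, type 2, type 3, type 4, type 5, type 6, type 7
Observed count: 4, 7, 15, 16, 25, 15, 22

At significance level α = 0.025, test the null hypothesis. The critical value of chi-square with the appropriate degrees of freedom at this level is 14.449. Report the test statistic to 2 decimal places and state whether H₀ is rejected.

Expected counts E_i = n·p_i: 104×0.16 = 16.64, 104×0.15 = 15.6, 104×0.10 = 10.4, 104×0.18 = 18.72, 104×0.06 = 6.24, 104×0.20 = 20.8, 104×0.15 = 15.6.
χ² = (4−16.64)²/16.64 + (7−15.6)²/15.6 + (15−10.4)²/10.4 + (16−18.72)²/18.72 + (25−6.24)²/6.24 + (15−20.8)²/20.8 + (22−15.6)²/15.6
   = 9.602 + 4.741 + 2.035 + 0.395 + 56.400 + 1.617 + 2.626
Sum = 77.42
df = 6. Since 77.42 > 14.449, we reject H₀.

77.42; reject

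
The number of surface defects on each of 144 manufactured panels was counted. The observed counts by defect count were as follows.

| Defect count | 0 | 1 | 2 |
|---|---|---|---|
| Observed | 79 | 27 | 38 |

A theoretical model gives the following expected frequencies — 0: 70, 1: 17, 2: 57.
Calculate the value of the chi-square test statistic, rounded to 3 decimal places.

13.373

cat         O        E   (O−E)²/E
0          79       70     1.1571
1          27       17     5.8824
2          38       57     6.3333
Sum = 13.373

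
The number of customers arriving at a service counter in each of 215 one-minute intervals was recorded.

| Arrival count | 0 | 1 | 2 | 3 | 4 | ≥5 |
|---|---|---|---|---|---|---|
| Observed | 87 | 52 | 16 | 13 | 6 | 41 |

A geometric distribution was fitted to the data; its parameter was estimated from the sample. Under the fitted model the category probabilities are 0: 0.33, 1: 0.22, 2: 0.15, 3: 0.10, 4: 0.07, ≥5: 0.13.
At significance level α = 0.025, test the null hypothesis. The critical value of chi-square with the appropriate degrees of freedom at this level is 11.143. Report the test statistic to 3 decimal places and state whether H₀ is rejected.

27.181; reject

Expected counts E_i = n·p_i: 215×0.33 = 70.95, 215×0.22 = 47.3, 215×0.15 = 32.25, 215×0.10 = 21.5, 215×0.07 = 15.05, 215×0.13 = 27.95.
0: (87 − 70.95)²/70.95 = 257.6025/70.95 = 3.6308
1: (52 − 47.3)²/47.3 = 22.09/47.3 = 0.4670
2: (16 − 32.25)²/32.25 = 264.0625/32.25 = 8.1880
3: (13 − 21.5)²/21.5 = 72.25/21.5 = 3.3605
4: (6 − 15.05)²/15.05 = 81.9025/15.05 = 5.4420
≥5: (41 − 27.95)²/27.95 = 170.3025/27.95 = 6.0931
Sum = 27.181
df = 4. Since 27.181 > 11.143, we reject H₀.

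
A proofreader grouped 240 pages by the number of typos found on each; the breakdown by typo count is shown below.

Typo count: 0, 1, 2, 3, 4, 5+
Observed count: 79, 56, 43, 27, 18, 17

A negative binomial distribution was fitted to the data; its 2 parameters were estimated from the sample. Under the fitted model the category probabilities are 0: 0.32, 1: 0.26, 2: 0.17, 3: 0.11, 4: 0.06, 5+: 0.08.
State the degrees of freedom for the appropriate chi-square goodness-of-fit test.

There are k = 6 categories and 2 parameters estimated from the data, so df = 6 − 1 − 2 = 3.

3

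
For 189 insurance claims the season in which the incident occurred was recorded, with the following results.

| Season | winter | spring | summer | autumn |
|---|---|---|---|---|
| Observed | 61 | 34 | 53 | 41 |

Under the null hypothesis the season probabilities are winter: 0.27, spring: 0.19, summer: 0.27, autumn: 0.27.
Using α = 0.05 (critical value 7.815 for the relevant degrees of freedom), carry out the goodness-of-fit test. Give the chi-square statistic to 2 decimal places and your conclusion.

Expected counts E_i = n·p_i: 189×0.27 = 51.03, 189×0.19 = 35.91, 189×0.27 = 51.03, 189×0.27 = 51.03.
χ² = (61−51.03)²/51.03 + (34−35.91)²/35.91 + (53−51.03)²/51.03 + (41−51.03)²/51.03
   = 1.948 + 0.102 + 0.076 + 1.971
Sum = 4.10
df = 3. Since 4.10 < 7.815, we do not reject H₀.

4.10; do not reject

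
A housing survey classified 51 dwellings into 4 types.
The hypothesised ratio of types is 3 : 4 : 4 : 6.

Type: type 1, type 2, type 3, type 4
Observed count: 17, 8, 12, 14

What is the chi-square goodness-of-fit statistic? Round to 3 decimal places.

9.333

Ratio total = 17. Expected counts: 51×3/17 = 9, 51×4/17 = 12, 51×4/17 = 12, 51×6/17 = 18.
cat         O        E   (O−E)²/E
type 1     17        9     7.1111
type 2      8       12     1.3333
type 3     12       12     0.0000
type 4     14       18     0.8889
Sum = 9.333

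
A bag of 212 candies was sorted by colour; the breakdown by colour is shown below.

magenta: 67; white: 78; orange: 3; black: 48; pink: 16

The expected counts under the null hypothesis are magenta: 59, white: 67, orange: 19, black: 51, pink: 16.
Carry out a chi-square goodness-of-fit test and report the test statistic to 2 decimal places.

16.54

magenta: (67 − 59)²/59 = 64/59 = 1.085
white: (78 − 67)²/67 = 121/67 = 1.806
orange: (3 − 19)²/19 = 256/19 = 13.474
black: (48 − 51)²/51 = 9/51 = 0.176
pink: (16 − 16)²/16 = 0/16 = 0.000
Sum = 16.54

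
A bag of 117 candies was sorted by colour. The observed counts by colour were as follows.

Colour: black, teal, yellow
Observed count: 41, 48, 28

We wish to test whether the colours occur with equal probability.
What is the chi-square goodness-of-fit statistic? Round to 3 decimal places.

Expected count for each of the 3 categories: 117/3 = 39.
cat         O        E   (O−E)²/E
black      41       39     0.1026
teal       48       39     2.0769
yellow     28       39     3.1026
Sum = 5.282

5.282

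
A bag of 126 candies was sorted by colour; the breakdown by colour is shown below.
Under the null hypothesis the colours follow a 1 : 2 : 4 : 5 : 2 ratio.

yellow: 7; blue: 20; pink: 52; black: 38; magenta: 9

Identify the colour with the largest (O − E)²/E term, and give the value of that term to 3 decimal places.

Ratio total = 14. Expected counts: 126×1/14 = 9, 126×2/14 = 18, 126×4/14 = 36, 126×5/14 = 45, 126×2/14 = 18.
χ² = (7−9)²/9 + (20−18)²/18 + (52−36)²/36 + (38−45)²/45 + (9−18)²/18
   = 0.4444 + 0.2222 + 7.1111 + 1.0889 + 4.5000
The largest term is for pink: 7.111.

pink, 7.111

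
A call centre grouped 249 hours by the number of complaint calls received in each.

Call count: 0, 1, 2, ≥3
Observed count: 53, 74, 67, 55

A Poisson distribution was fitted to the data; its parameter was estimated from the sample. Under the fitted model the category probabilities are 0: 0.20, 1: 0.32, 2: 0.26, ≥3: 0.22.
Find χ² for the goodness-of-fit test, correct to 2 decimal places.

Expected counts E_i = n·p_i: 249×0.20 = 49.8, 249×0.32 = 79.68, 249×0.26 = 64.74, 249×0.22 = 54.78.
0: (53 − 49.8)²/49.8 = 10.24/49.8 = 0.206
1: (74 − 79.68)²/79.68 = 32.2624/79.68 = 0.405
2: (67 − 64.74)²/64.74 = 5.1076/64.74 = 0.079
≥3: (55 − 54.78)²/54.78 = 0.0484/54.78 = 0.001
Sum = 0.69

0.69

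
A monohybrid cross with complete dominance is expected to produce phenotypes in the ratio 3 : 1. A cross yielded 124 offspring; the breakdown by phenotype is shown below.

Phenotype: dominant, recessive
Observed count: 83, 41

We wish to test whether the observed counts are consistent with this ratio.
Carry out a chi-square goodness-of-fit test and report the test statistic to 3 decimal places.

Ratio total = 4. Expected counts: 124×3/4 = 93, 124×1/4 = 31.
χ² = (83−93)²/93 + (41−31)²/31
   = 1.0753 + 3.2258
Sum = 4.301

4.301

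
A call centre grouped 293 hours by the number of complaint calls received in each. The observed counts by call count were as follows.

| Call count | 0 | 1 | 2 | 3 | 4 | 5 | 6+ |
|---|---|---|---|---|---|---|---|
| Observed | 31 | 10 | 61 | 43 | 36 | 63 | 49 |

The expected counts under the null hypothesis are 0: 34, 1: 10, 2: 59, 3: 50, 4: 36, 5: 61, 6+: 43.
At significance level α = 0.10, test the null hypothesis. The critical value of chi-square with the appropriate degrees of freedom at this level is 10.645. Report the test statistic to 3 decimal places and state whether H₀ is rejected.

cat         O        E   (O−E)²/E
0          31       34     0.2647
1          10       10     0.0000
2          61       59     0.0678
3          43       50     0.9800
4          36       36     0.0000
5          63       61     0.0656
6+         49       43     0.8372
Sum = 2.215
df = 6. Since 2.215 < 10.645, we do not reject H₀.

2.215; do not reject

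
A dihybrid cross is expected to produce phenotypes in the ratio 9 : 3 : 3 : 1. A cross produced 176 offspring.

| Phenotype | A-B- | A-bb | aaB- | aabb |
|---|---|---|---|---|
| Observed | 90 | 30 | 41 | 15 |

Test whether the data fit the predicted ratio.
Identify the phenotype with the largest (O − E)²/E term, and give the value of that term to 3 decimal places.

Ratio total = 16. Expected counts: 176×9/16 = 99, 176×3/16 = 33, 176×3/16 = 33, 176×1/16 = 11.
χ² = (90−99)²/99 + (30−33)²/33 + (41−33)²/33 + (15−11)²/11
   = 0.8182 + 0.2727 + 1.9394 + 1.4545
The largest term is for aaB-: 1.939.

aaB-, 1.939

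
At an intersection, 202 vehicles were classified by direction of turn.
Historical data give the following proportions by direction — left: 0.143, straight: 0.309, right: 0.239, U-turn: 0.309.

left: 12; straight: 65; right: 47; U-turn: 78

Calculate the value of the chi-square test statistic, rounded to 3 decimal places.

Expected counts E_i = n·p_i: 202×0.143 = 28.886, 202×0.309 = 62.418, 202×0.239 = 48.278, 202×0.309 = 62.418.
cat           O        E   (O−E)²/E
left         12   28.886     9.8711
straight     65   62.418     0.1068
right        47   48.278     0.0338
U-turn       78   62.418     3.8899
Sum = 13.902

13.902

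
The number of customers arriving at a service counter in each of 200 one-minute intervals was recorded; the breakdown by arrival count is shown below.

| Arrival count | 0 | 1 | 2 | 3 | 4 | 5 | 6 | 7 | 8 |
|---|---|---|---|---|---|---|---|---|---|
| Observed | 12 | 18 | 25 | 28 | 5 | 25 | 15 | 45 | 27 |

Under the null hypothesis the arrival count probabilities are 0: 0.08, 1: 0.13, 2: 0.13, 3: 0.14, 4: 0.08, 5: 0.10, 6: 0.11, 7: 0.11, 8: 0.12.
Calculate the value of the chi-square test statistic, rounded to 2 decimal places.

38.96

Expected counts E_i = n·p_i: 200×0.08 = 16, 200×0.13 = 26, 200×0.13 = 26, 200×0.14 = 28, 200×0.08 = 16, 200×0.10 = 20, 200×0.11 = 22, 200×0.11 = 22, 200×0.12 = 24.
χ² = (12−16)²/16 + (18−26)²/26 + (25−26)²/26 + (28−28)²/28 + (5−16)²/16 + (25−20)²/20 + (15−22)²/22 + (45−22)²/22 + (27−24)²/24
   = 1.000 + 2.462 + 0.038 + 0.000 + 7.563 + 1.250 + 2.227 + 24.045 + 0.375
Sum = 38.96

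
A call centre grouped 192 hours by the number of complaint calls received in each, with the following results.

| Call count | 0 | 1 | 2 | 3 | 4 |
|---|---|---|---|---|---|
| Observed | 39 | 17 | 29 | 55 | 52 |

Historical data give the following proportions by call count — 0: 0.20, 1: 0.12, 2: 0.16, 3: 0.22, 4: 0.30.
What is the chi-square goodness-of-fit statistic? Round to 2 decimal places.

Expected counts E_i = n·p_i: 192×0.20 = 38.4, 192×0.12 = 23.04, 192×0.16 = 30.72, 192×0.22 = 42.24, 192×0.30 = 57.6.
0: (39 − 38.4)²/38.4 = 0.36/38.4 = 0.009
1: (17 − 23.04)²/23.04 = 36.4816/23.04 = 1.583
2: (29 − 30.72)²/30.72 = 2.9584/30.72 = 0.096
3: (55 − 42.24)²/42.24 = 162.8176/42.24 = 3.855
4: (52 − 57.6)²/57.6 = 31.36/57.6 = 0.544
Sum = 6.09

6.09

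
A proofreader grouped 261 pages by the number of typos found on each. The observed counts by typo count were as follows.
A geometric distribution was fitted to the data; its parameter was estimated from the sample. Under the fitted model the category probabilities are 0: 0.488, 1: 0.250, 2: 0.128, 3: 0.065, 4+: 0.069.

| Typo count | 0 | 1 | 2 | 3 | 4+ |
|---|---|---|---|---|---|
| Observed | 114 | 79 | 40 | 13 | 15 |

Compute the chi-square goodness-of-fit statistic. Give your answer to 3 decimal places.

7.031

Expected counts E_i = n·p_i: 261×0.488 = 127.368, 261×0.250 = 65.25, 261×0.128 = 33.408, 261×0.065 = 16.965, 261×0.069 = 18.009.
χ² = (114−127.368)²/127.368 + (79−65.25)²/65.25 + (40−33.408)²/33.408 + (13−16.965)²/16.965 + (15−18.009)²/18.009
   = 1.4030 + 2.8975 + 1.3007 + 0.9267 + 0.5028
Sum = 7.031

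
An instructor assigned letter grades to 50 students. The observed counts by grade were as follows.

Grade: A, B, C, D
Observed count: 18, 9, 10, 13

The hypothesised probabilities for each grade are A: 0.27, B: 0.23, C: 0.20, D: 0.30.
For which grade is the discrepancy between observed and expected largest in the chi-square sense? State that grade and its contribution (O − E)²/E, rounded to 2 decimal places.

A, 1.50

Expected counts E_i = n·p_i: 50×0.27 = 13.5, 50×0.23 = 11.5, 50×0.20 = 10, 50×0.30 = 15.
A: (18 − 13.5)²/13.5 = 20.25/13.5 = 1.500
B: (9 − 11.5)²/11.5 = 6.25/11.5 = 0.543
C: (10 − 10)²/10 = 0/10 = 0.000
D: (13 − 15)²/15 = 4/15 = 0.267
The largest term is for A: 1.50.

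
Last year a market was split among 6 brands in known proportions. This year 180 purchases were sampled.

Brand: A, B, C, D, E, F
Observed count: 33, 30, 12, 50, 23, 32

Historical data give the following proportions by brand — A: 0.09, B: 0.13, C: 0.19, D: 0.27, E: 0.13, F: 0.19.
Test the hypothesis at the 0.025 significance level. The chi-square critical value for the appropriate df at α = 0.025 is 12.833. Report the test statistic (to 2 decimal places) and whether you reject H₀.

Expected counts E_i = n·p_i: 180×0.09 = 16.2, 180×0.13 = 23.4, 180×0.19 = 34.2, 180×0.27 = 48.6, 180×0.13 = 23.4, 180×0.19 = 34.2.
A: (33 − 16.2)²/16.2 = 282.24/16.2 = 17.422
B: (30 − 23.4)²/23.4 = 43.56/23.4 = 1.862
C: (12 − 34.2)²/34.2 = 492.84/34.2 = 14.411
D: (50 − 48.6)²/48.6 = 1.96/48.6 = 0.040
E: (23 − 23.4)²/23.4 = 0.16/23.4 = 0.007
F: (32 − 34.2)²/34.2 = 4.84/34.2 = 0.142
Sum = 33.88
df = 5. Since 33.88 > 12.833, we reject H₀.

33.88; reject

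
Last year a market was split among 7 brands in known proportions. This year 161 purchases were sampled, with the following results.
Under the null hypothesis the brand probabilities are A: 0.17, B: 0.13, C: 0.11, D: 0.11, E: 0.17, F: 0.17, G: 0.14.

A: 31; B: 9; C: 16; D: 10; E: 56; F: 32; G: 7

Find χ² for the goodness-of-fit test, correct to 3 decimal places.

Expected counts E_i = n·p_i: 161×0.17 = 27.37, 161×0.13 = 20.93, 161×0.11 = 17.71, 161×0.11 = 17.71, 161×0.17 = 27.37, 161×0.17 = 27.37, 161×0.14 = 22.54.
cat         O        E   (O−E)²/E
A          31    27.37     0.4814
B           9    20.93     6.8000
C          16    17.71     0.1651
D          10    17.71     3.3565
E          56    27.37    29.9480
F          32    27.37     0.7832
G           7    22.54    10.7139
Sum = 52.248

52.248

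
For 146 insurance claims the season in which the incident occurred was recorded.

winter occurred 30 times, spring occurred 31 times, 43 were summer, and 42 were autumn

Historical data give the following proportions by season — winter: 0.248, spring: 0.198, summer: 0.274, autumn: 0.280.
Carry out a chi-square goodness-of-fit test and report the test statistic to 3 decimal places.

Expected counts E_i = n·p_i: 146×0.248 = 36.208, 146×0.198 = 28.908, 146×0.274 = 40.004, 146×0.280 = 40.88.
cat         O        E   (O−E)²/E
winter     30   36.208     1.0644
spring     31   28.908     0.1514
summer     43   40.004     0.2244
autumn     42    40.88     0.0307
Sum = 1.471

1.471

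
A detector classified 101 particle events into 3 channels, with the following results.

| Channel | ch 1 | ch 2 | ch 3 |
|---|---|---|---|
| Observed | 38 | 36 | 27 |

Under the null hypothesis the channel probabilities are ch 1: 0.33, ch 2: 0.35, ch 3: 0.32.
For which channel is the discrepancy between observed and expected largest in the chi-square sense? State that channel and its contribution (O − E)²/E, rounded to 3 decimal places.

Expected counts E_i = n·p_i: 101×0.33 = 33.33, 101×0.35 = 35.35, 101×0.32 = 32.32.
cat         O        E   (O−E)²/E
ch 1       38    33.33     0.6543
ch 2       36    35.35     0.0120
ch 3       27    32.32     0.8757
The largest term is for ch 3: 0.876.

ch 3, 0.876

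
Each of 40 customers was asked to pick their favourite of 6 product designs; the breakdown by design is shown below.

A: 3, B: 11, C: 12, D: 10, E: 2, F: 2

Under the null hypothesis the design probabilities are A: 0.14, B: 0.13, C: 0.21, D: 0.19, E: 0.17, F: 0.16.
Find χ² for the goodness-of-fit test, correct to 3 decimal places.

16.390

Expected counts E_i = n·p_i: 40×0.14 = 5.6, 40×0.13 = 5.2, 40×0.21 = 8.4, 40×0.19 = 7.6, 40×0.17 = 6.8, 40×0.16 = 6.4.
χ² = (3−5.6)²/5.6 + (11−5.2)²/5.2 + (12−8.4)²/8.4 + (10−7.6)²/7.6 + (2−6.8)²/6.8 + (2−6.4)²/6.4
   = 1.2071 + 6.4692 + 1.5429 + 0.7579 + 3.3882 + 3.0250
Sum = 16.390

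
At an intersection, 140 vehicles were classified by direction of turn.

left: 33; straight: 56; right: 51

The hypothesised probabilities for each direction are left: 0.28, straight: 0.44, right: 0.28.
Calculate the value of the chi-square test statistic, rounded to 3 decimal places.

Expected counts E_i = n·p_i: 140×0.28 = 39.2, 140×0.44 = 61.6, 140×0.28 = 39.2.
cat           O        E   (O−E)²/E
left         33     39.2     0.9806
straight     56     61.6     0.5091
right        51     39.2     3.5520
Sum = 5.042

5.042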